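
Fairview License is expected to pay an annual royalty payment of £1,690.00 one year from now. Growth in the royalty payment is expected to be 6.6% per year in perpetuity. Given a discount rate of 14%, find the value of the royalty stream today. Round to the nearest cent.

£22837.84

Growing perpetuity: P = D₁ / (r − g) = £1,690.0000 / (0.14 − 0.066) = £22,837.84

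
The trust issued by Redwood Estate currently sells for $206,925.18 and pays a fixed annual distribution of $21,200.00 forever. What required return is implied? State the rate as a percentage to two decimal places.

10.25%

P = C/r ⇒ r = C/P = $21,200.00/$206,925.18 = 0.102452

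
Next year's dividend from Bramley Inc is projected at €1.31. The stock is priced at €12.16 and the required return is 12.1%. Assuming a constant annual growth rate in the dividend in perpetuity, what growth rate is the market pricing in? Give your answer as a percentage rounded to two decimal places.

P = D₁/(r−g) ⇒ g = r − D₁/P = 0.121 − €1.31/€12.16 = 0.013270

1.33%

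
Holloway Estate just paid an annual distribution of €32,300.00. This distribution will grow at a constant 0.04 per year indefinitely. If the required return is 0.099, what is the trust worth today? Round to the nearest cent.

D₁ = D₀ × (1 + g) = €32,300.00 × 1.04 = €33,592.0000
Growing perpetuity: P = D₁ / (r − g) = €33,592.0000 / (0.099 − 0.04) = €569,355.93

€569355.93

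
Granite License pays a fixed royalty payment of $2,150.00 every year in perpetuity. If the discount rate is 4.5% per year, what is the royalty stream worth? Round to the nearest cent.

$47777.78

Level perpetuity: PV = C / r = $2,150.00 / 0.045 = $47,777.78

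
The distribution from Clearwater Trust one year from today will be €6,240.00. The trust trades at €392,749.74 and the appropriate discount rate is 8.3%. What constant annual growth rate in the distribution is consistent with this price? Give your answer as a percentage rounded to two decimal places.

P = D₁/(r−g) ⇒ g = r − D₁/P = 0.083 − €6,240.00/€392,749.74 = 0.067112

6.71%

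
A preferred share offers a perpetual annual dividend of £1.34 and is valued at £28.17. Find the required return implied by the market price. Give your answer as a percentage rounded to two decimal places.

4.76%

P = C/r ⇒ r = C/P = £1.34/£28.17 = 0.047568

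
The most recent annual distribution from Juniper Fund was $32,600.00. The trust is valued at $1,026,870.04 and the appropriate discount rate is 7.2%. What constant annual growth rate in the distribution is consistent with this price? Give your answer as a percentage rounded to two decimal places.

P = D₀(1+g)/(r−g) ⇒ P(r−g) = D₀(1+g) ⇒ g(P+D₀) = P·r − D₀
g = (P·r − D₀)/(P + D₀) = ($1,026,870.04×0.072 − $32,600.00) / ($1,026,870.04 + $32,600.00) = 0.039014

3.90%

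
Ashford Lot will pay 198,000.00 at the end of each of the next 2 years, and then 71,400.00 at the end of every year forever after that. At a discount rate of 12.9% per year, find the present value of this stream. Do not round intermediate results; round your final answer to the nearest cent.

764945.09

PV of 2-year annuity: 198,000.00 × [1 − (1+0.129)^−2] / 0.129 = 330714.29524
Perpetuity value at year 2: 71,400.00 / 0.129 = 553488.37209
PV of perpetuity: 553488.37209 / (1+0.129)^2 = 434230.79290
Total PV = 330714.29524 + 434230.79290 = 764945.08814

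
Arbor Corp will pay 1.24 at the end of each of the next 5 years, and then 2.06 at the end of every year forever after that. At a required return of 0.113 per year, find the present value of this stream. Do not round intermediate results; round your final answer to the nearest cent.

PV of 5-year annuity: 1.24 × [1 − (1+0.113)^−5] / 0.113 = 4.54854
Perpetuity value at year 5: 2.06 / 0.113 = 18.23009
PV of perpetuity: 18.23009 / (1+0.113)^5 = 10.67365
Total PV = 4.54854 + 10.67365 = 15.22219

15.22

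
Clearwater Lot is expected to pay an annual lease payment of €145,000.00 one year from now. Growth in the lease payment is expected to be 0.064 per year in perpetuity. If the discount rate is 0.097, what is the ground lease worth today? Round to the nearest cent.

Growing perpetuity: P = D₁ / (r − g) = €145,000.0000 / (0.097 − 0.064) = €4,393,939.39

€4393939.39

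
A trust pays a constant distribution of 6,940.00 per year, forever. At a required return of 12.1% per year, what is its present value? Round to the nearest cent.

57355.37

Level perpetuity: PV = C / r = 6,940.00 / 0.121 = 57,355.37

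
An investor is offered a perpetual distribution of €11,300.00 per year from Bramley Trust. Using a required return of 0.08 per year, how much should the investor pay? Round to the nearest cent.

€141250.00

Level perpetuity: PV = C / r = €11,300.00 / 0.08 = €141,250.00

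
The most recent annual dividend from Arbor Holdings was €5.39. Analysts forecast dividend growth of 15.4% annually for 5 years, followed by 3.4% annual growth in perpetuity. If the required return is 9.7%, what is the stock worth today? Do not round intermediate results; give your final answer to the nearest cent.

D_1 = 6.22006
D_2 = 7.17795
D_3 = 8.28335
D_4 = 9.55899
D_5 = 11.03107
Terminal value at year 5: TV = D_5×(1+g_2)/(r−g_2) = 11.40613/0.063 = 181.04970
P_0 = D_1/(1+r)^1 + D_2/(1+r)^2 + D_3/(1+r)^3 + D_4/(1+r)^4 + D_5/(1+r)^5 + TV/(1+r)^5
    = 5.67006 + 5.96468 + 6.27460 + 6.60063 + 6.94360 + 113.96321 = 145.41679

€145.42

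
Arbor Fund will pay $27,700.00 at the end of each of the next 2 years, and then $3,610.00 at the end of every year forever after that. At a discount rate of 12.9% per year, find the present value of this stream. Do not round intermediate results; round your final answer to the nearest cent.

PV of 2-year annuity: $27,700.00 × [1 − (1+0.129)^−2] / 0.129 = 46266.59585
Perpetuity value at year 2: $3,610.00 / 0.129 = 27984.49612
PV of perpetuity: 27984.49612 / (1+0.129)^2 = 21954.80620
Total PV = 46266.59585 + 21954.80620 = 68221.40204

$68221.40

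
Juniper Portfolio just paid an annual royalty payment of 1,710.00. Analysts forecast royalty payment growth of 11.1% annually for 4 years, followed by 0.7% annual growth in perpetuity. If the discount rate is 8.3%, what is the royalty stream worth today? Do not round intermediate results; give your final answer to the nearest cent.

32386.79

D_1 = 1899.81000
D_2 = 2110.68891
D_3 = 2344.97538
D_4 = 2605.26765
Terminal value at year 4: TV = D_4×(1+g_2)/(r−g_2) = 2623.50452/0.076 = 34519.79631
P_0 = D_1/(1+r)^1 + D_2/(1+r)^2 + D_3/(1+r)^3 + D_4/(1+r)^4 + TV/(1+r)^4
    = 1754.21053 + 1799.56408 + 1846.09020 + 1893.81922 + 25093.10466 = 32386.78868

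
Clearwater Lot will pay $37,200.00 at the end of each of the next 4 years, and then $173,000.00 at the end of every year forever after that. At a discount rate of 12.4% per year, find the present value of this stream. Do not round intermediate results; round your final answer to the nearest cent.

$986140.16

PV of 4-year annuity: $37,200.00 × [1 − (1+0.124)^−4] / 0.124 = 112044.07971
Perpetuity value at year 4: $173,000.00 / 0.124 = 1395161.29032
PV of perpetuity: 1395161.29032 / (1+0.124)^4 = 874096.08090
Total PV = 112044.07971 + 874096.08090 = 986140.16061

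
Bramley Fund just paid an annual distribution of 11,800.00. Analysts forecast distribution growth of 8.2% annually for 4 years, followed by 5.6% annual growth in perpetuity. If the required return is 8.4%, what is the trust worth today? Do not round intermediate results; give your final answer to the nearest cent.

D_1 = 12767.60000
D_2 = 13814.54320
D_3 = 14947.33574
D_4 = 16173.01727
Terminal value at year 4: TV = D_4×(1+g_2)/(r−g_2) = 17078.70624/0.028 = 609953.79431
P_0 = D_1/(1+r)^1 + D_2/(1+r)^2 + D_3/(1+r)^3 + D_4/(1+r)^4 + TV/(1+r)^4
    = 11778.22878 + 11756.49773 + 11734.80678 + 11713.15584 + 441753.30607 = 488735.99520

488736.00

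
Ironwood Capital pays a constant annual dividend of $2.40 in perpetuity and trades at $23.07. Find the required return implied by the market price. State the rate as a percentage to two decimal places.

P = C/r ⇒ r = C/P = $2.40/$23.07 = 0.104031

10.40%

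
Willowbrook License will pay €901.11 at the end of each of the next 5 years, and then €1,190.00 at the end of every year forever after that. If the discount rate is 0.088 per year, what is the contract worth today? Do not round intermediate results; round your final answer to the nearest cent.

€12393.19

PV of 5-year annuity: €901.11 × [1 − (1+0.088)^−5] / 0.088 = 3523.26819
Perpetuity value at year 5: €1,190.00 / 0.088 = 13522.72727
PV of perpetuity: 13522.72727 / (1+0.088)^5 = 8869.92224
Total PV = 3523.26819 + 8869.92224 = 12393.19043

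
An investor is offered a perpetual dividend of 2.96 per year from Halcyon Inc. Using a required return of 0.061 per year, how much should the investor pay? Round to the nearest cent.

Level perpetuity: PV = C / r = 2.96 / 0.061 = 48.52

48.52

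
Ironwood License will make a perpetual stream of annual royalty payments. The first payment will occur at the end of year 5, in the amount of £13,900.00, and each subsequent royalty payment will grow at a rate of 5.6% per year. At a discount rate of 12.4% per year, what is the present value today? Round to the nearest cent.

Value at end of year 4: C₁ / (r − g) = £13,900.00 / (0.124 − 0.056) = £204,411.7647
Discount to today: PV = £204,411.7647 / (1 + 0.124)^4 = £204,411.7647 / 1.596119 = £128,068.00

£128068.00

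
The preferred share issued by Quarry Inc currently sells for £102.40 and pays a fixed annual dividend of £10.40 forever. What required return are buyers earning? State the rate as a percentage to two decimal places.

P = C/r ⇒ r = C/P = £10.40/£102.40 = 0.101562

10.16%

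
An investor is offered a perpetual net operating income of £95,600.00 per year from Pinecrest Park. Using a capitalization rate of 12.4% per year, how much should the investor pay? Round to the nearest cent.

£770967.74

Level perpetuity: PV = C / r = £95,600.00 / 0.124 = £770,967.74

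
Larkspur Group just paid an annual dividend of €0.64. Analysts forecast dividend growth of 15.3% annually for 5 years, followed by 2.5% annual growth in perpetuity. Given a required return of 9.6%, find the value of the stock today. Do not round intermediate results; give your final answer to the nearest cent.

€15.64

D_1 = 0.73792
D_2 = 0.85082
D_3 = 0.98100
D_4 = 1.13109
D_5 = 1.30415
Terminal value at year 5: TV = D_5×(1+g_2)/(r−g_2) = 1.33675/0.071 = 18.82747
P_0 = D_1/(1+r)^1 + D_2/(1+r)^2 + D_3/(1+r)^3 + D_4/(1+r)^4 + D_5/(1+r)^5 + TV/(1+r)^5
    = 0.67328 + 0.70830 + 0.74514 + 0.78389 + 0.82466 + 11.90527 = 15.64054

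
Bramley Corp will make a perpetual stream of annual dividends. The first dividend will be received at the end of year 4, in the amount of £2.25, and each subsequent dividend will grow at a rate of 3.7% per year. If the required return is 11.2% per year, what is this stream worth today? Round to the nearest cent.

Value at end of year 3: C₁ / (r − g) = £2.25 / (0.112 − 0.037) = £30.0000
Discount to today: PV = £30.0000 / (1 + 0.112)^3 = £30.0000 / 1.375037 = £21.82

£21.82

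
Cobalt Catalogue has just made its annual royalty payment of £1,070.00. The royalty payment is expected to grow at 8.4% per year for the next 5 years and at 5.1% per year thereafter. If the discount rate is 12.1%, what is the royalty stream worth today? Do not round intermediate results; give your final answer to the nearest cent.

£18426.34

D_1 = 1159.88000
D_2 = 1257.30992
D_3 = 1362.92395
D_4 = 1477.40957
D_5 = 1601.51197
Terminal value at year 5: TV = D_5×(1+g_2)/(r−g_2) = 1683.18908/0.07 = 24045.55828
P_0 = D_1/(1+r)^1 + D_2/(1+r)^2 + D_3/(1+r)^3 + D_4/(1+r)^4 + D_5/(1+r)^5 + TV/(1+r)^5
    = 1034.68332 + 1000.53231 + 967.50849 + 935.57467 + 904.69487 + 13583.34720 = 18426.34086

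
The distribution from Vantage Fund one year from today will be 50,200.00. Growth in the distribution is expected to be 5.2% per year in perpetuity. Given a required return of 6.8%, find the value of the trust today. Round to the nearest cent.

3137500.00

Growing perpetuity: P = D₁ / (r − g) = 50,200.0000 / (0.068 − 0.052) = 3,137,500.00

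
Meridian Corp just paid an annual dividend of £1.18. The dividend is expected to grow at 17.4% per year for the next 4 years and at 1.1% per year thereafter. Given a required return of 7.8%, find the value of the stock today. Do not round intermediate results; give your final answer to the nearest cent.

D_1 = 1.38532
D_2 = 1.62637
D_3 = 1.90935
D_4 = 2.24158
Terminal value at year 4: TV = D_4×(1+g_2)/(r−g_2) = 2.26624/0.067 = 33.82445
P_0 = D_1/(1+r)^1 + D_2/(1+r)^2 + D_3/(1+r)^3 + D_4/(1+r)^4 + TV/(1+r)^4
    = 1.28508 + 1.39953 + 1.52416 + 1.65989 + 25.04700 = 30.91566

£30.92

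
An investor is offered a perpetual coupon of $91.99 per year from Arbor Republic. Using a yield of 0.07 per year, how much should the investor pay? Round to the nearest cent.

Level perpetuity: PV = C / r = $91.99 / 0.07 = $1,314.14

$1314.14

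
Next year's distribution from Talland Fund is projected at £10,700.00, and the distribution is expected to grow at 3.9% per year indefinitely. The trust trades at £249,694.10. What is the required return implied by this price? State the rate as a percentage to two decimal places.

8.19%

P = D₁/(r − g) ⇒ r = D₁/P + g = £10,700.0000/£249,694.10 + 0.039 = 0.042852 + 0.039 = 0.081852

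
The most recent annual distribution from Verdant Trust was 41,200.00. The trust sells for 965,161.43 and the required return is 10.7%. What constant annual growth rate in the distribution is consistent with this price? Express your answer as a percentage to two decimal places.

P = D₀(1+g)/(r−g) ⇒ P(r−g) = D₀(1+g) ⇒ g(P+D₀) = P·r − D₀
g = (P·r − D₀)/(P + D₀) = (965,161.43×0.107 − 41,200.00) / (965,161.43 + 41,200.00) = 0.061680

6.17%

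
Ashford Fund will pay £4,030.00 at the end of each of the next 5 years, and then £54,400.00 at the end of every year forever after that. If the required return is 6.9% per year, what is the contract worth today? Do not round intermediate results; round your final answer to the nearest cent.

PV of 5-year annuity: £4,030.00 × [1 − (1+0.069)^−5] / 0.069 = 16568.13295
Perpetuity value at year 5: £54,400.00 / 0.069 = 788405.79710
PV of perpetuity: 788405.79710 / (1+0.069)^5 = 564756.55830
Total PV = 16568.13295 + 564756.55830 = 581324.69125

£581324.69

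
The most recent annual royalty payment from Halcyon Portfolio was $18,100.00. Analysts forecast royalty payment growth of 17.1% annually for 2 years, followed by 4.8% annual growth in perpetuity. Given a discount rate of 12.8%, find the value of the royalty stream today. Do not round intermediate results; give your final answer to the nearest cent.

$293828.35

D_1 = 21195.10000
D_2 = 24819.46210
Terminal value at year 2: TV = D_2×(1+g_2)/(r−g_2) = 26010.79628/0.08 = 325134.95351
P_0 = D_1/(1+r)^1 + D_2/(1+r)^2 + TV/(1+r)^2
    = 18789.98227 + 19506.26705 + 255532.09842 = 293828.34774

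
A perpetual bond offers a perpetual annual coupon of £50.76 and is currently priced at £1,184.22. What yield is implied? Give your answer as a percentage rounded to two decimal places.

4.29%

P = C/r ⇒ r = C/P = £50.76/£1,184.22 = 0.042864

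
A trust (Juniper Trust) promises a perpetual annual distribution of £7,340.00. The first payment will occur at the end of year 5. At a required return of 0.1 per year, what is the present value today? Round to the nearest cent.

Value at end of year 4: C / r = £7,340.00 / 0.1 = £73,400.0000
Discount to today: PV = £73,400.0000 / (1 + 0.1)^4 = £73,400.0000 / 1.464100 = £50,133.19

£50133.19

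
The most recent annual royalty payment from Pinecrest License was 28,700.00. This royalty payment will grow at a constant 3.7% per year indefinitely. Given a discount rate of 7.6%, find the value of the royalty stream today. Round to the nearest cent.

D₁ = D₀ × (1 + g) = 28,700.00 × 1.037 = 29,761.9000
Growing perpetuity: P = D₁ / (r − g) = 29,761.9000 / (0.076 − 0.037) = 763,125.64

763125.64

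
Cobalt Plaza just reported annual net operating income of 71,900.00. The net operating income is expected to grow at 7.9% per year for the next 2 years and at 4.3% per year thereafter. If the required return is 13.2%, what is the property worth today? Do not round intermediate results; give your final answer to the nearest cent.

899408.00

D_1 = 77580.10000
D_2 = 83708.92790
Terminal value at year 2: TV = D_2×(1+g_2)/(r−g_2) = 87308.41180/0.089 = 980993.39101
P_0 = D_1/(1+r)^1 + D_2/(1+r)^2 + TV/(1+r)^2
    = 68533.65724 + 65324.92594 + 765549.41300 = 899407.99619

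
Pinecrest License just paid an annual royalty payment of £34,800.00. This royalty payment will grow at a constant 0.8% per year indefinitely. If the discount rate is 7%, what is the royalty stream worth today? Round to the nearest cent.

£565780.65

D₁ = D₀ × (1 + g) = £34,800.00 × 1.008 = £35,078.4000
Growing perpetuity: P = D₁ / (r − g) = £35,078.4000 / (0.07 − 0.008) = £565,780.65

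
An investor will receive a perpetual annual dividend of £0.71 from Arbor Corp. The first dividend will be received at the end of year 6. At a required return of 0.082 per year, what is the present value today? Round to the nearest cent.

Value at end of year 5: C / r = £0.71 / 0.082 = £8.6585
Discount to today: PV = £8.6585 / (1 + 0.082)^5 = £8.6585 / 1.482983 = £5.84

£5.84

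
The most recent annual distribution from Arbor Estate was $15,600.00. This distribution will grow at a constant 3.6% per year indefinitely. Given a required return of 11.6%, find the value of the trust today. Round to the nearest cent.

$202020.00

D₁ = D₀ × (1 + g) = $15,600.00 × 1.036 = $16,161.6000
Growing perpetuity: P = D₁ / (r − g) = $16,161.6000 / (0.116 − 0.036) = $202,020.00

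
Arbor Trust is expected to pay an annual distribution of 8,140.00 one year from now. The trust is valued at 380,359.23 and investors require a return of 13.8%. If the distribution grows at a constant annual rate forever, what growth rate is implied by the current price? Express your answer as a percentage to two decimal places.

11.66%

P = D₁/(r−g) ⇒ g = r − D₁/P = 0.138 − 8,140.00/380,359.23 = 0.116599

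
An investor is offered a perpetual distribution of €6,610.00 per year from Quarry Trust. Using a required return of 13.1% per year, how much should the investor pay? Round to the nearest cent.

€50458.02

Level perpetuity: PV = C / r = €6,610.00 / 0.131 = €50,458.02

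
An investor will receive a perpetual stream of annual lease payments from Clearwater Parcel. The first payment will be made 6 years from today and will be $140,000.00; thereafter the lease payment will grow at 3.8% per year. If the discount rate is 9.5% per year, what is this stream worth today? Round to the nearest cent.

Value at end of year 5: C₁ / (r − g) = $140,000.00 / (0.095 − 0.038) = $2,456,140.3509
Discount to today: PV = $2,456,140.3509 / (1 + 0.095)^5 = $2,456,140.3509 / 1.574239 = $1,560,208.30

$1560208.30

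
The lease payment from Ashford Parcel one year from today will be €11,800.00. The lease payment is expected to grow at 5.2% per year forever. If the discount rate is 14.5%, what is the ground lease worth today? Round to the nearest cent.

€126881.72

Growing perpetuity: P = D₁ / (r − g) = €11,800.0000 / (0.145 − 0.052) = €126,881.72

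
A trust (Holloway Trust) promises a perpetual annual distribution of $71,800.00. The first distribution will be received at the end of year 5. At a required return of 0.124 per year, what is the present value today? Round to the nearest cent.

Value at end of year 4: C / r = $71,800.00 / 0.124 = $579,032.2581
Discount to today: PV = $579,032.2581 / (1 + 0.124)^4 = $579,032.2581 / 1.596119 = $362,775.14

$362775.14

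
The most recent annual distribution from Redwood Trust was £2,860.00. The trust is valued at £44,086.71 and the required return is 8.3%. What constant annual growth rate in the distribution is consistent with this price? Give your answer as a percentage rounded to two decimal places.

P = D₀(1+g)/(r−g) ⇒ P(r−g) = D₀(1+g) ⇒ g(P+D₀) = P·r − D₀
g = (P·r − D₀)/(P + D₀) = (£44,086.71×0.083 − £2,860.00) / (£44,086.71 + £2,860.00) = 0.017023

1.70%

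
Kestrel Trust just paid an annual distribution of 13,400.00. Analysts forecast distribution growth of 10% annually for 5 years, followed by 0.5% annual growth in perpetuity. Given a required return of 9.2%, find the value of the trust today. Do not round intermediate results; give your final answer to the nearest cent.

229033.86

D_1 = 14740.00000
D_2 = 16214.00000
D_3 = 17835.40000
D_4 = 19618.94000
D_5 = 21580.83400
Terminal value at year 5: TV = D_5×(1+g_2)/(r−g_2) = 21688.73817/0.087 = 249295.84103
P_0 = D_1/(1+r)^1 + D_2/(1+r)^2 + D_3/(1+r)^3 + D_4/(1+r)^4 + D_5/(1+r)^5 + TV/(1+r)^5
    = 13498.16850 + 13597.05618 + 13696.66831 + 13797.01021 + 13898.08720 + 160546.86941 = 229033.85981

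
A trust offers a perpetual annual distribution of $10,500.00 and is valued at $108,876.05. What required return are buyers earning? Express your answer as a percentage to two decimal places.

9.64%

P = C/r ⇒ r = C/P = $10,500.00/$108,876.05 = 0.096440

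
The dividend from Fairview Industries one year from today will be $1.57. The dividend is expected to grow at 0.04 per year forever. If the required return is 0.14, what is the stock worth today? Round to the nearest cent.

$15.70

Growing perpetuity: P = D₁ / (r − g) = $1.5700 / (0.14 − 0.04) = $15.70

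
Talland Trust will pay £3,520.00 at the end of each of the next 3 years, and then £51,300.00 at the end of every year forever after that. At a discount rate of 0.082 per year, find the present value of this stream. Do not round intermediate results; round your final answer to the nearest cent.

£502919.08

PV of 3-year annuity: £3,520.00 × [1 − (1+0.082)^−3] / 0.082 = 9038.74419
Perpetuity value at year 3: £51,300.00 / 0.082 = 625609.75610
PV of perpetuity: 625609.75610 / (1+0.082)^3 = 493880.33086
Total PV = 9038.74419 + 493880.33086 = 502919.07505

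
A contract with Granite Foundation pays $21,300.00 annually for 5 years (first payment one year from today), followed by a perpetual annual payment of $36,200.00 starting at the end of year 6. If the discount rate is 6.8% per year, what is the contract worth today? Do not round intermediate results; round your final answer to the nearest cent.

PV of 5-year annuity: $21,300.00 × [1 − (1+0.068)^−5] / 0.068 = 87803.88419
Perpetuity value at year 5: $36,200.00 / 0.068 = 532352.94118
PV of perpetuity: 532352.94118 / (1+0.068)^5 = 383127.56053
Total PV = 87803.88419 + 383127.56053 = 470931.44472

$470931.44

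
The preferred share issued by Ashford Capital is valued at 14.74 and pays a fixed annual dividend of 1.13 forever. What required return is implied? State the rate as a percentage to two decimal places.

P = C/r ⇒ r = C/P = 1.13/14.74 = 0.076662

7.67%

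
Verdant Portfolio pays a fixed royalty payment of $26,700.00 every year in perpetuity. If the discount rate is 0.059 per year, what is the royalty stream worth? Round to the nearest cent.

Level perpetuity: PV = C / r = $26,700.00 / 0.059 = $452,542.37

$452542.37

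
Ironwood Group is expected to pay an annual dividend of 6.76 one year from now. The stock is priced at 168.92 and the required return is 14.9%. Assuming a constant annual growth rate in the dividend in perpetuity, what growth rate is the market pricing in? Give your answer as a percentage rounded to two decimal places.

10.90%

P = D₁/(r−g) ⇒ g = r − D₁/P = 0.149 − 6.76/168.92 = 0.108981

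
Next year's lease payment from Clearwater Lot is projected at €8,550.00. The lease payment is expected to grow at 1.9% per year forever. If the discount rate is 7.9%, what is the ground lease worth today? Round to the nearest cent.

€142500.00

Growing perpetuity: P = D₁ / (r − g) = €8,550.0000 / (0.079 − 0.019) = €142,500.00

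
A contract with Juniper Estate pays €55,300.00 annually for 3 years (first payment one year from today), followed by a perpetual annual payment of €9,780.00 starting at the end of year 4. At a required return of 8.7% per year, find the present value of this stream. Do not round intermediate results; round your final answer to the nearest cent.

€228257.19

PV of 3-year annuity: €55,300.00 × [1 − (1+0.087)^−3] / 0.087 = 140732.42023
Perpetuity value at year 3: €9,780.00 / 0.087 = 112413.79310
PV of perpetuity: 112413.79310 / (1+0.087)^3 = 87524.76833
Total PV = 140732.42023 + 87524.76833 = 228257.18856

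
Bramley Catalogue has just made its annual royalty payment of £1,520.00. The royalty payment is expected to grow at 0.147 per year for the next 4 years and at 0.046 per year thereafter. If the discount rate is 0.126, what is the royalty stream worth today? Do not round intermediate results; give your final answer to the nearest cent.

£27767.42

D_1 = 1743.44000
D_2 = 1999.72568
D_3 = 2293.68535
D_4 = 2630.85710
Terminal value at year 4: TV = D_4×(1+g_2)/(r−g_2) = 2751.87653/0.08 = 34398.45661
P_0 = D_1/(1+r)^1 + D_2/(1+r)^2 + D_3/(1+r)^3 + D_4/(1+r)^4 + TV/(1+r)^4
    = 1548.34813 + 1577.22497 + 1606.64035 + 1636.60434 + 21398.60169 = 27767.41948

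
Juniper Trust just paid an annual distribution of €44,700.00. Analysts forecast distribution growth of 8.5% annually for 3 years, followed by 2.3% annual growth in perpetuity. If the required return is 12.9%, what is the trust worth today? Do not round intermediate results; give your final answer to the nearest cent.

€506815.89

D_1 = 48499.50000
D_2 = 52621.95750
D_3 = 57094.82389
Terminal value at year 3: TV = D_3×(1+g_2)/(r−g_2) = 58408.00484/0.106 = 551018.91356
P_0 = D_1/(1+r)^1 + D_2/(1+r)^2 + D_3/(1+r)^3 + TV/(1+r)^3
    = 42957.92737 + 41283.74774 + 39674.81514 + 382899.39519 = 506815.88544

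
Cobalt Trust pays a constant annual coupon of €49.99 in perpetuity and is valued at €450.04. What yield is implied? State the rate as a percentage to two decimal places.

P = C/r ⇒ r = C/P = €49.99/€450.04 = 0.111079

11.11%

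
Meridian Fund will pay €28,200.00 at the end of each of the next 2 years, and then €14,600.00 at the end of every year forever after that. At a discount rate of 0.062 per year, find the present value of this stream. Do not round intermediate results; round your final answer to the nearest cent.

€260348.30

PV of 2-year annuity: €28,200.00 × [1 − (1+0.062)^−2] / 0.062 = 51557.13024
Perpetuity value at year 2: €14,600.00 / 0.062 = 235483.87097
PV of perpetuity: 235483.87097 / (1+0.062)^2 = 208791.17233
Total PV = 51557.13024 + 208791.17233 = 260348.30257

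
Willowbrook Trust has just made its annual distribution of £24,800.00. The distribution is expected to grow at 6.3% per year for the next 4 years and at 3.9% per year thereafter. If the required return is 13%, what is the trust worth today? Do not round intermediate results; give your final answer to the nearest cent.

D_1 = 26362.40000
D_2 = 28023.23120
D_3 = 29788.69477
D_4 = 31665.38254
Terminal value at year 4: TV = D_4×(1+g_2)/(r−g_2) = 32900.33245/0.091 = 361542.11489
P_0 = D_1/(1+r)^1 + D_2/(1+r)^2 + D_3/(1+r)^3 + D_4/(1+r)^4 + TV/(1+r)^4
    = 23329.55752 + 21946.30057 + 20645.05974 + 19420.97213 + 221740.54991 = 307082.43987

£307082.44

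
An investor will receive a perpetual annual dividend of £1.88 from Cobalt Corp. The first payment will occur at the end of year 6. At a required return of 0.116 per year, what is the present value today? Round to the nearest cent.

£9.36

Value at end of year 5: C / r = £1.88 / 0.116 = £16.2069
Discount to today: PV = £16.2069 / (1 + 0.116)^5 = £16.2069 / 1.731095 = £9.36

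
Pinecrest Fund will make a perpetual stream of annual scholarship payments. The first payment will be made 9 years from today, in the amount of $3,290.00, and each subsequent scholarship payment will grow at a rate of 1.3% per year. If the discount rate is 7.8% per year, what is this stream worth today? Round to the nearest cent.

Value at end of year 8: C₁ / (r − g) = $3,290.00 / (0.078 − 0.013) = $50,615.3846
Discount to today: PV = $50,615.3846 / (1 + 0.078)^8 = $50,615.3846 / 1.823686 = $27,754.44

$27754.44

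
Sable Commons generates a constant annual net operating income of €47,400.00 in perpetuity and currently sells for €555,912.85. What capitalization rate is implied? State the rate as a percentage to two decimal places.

P = C/r ⇒ r = C/P = €47,400.00/€555,912.85 = 0.085265

8.53%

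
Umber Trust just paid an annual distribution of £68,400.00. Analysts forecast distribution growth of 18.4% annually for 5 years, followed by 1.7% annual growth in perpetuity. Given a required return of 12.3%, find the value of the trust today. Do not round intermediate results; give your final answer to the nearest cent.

D_1 = 80985.60000
D_2 = 95886.95040
D_3 = 113530.14927
D_4 = 134419.69674
D_5 = 159152.92094
Terminal value at year 5: TV = D_5×(1+g_2)/(r−g_2) = 161858.52060/0.106 = 1526967.17543
P_0 = D_1/(1+r)^1 + D_2/(1+r)^2 + D_3/(1+r)^3 + D_4/(1+r)^4 + D_5/(1+r)^5 + TV/(1+r)^5
    = 72115.40516 + 76032.62664 + 80162.62684 + 84516.96365 + 89107.82276 + 854930.71460 = 1256866.15965

£1256866.16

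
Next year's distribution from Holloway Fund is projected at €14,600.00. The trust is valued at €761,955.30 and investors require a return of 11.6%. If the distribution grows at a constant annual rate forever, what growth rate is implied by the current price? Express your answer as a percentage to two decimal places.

9.68%

P = D₁/(r−g) ⇒ g = r − D₁/P = 0.116 − €14,600.00/€761,955.30 = 0.096839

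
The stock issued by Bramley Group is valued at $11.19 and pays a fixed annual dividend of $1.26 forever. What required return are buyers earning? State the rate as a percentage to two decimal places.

P = C/r ⇒ r = C/P = $1.26/$11.19 = 0.112601

11.26%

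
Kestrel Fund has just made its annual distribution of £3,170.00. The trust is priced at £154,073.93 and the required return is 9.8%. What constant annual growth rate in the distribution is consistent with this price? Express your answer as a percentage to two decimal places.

P = D₀(1+g)/(r−g) ⇒ P(r−g) = D₀(1+g) ⇒ g(P+D₀) = P·r − D₀
g = (P·r − D₀)/(P + D₀) = (£154,073.93×0.098 − £3,170.00) / (£154,073.93 + £3,170.00) = 0.075865

7.59%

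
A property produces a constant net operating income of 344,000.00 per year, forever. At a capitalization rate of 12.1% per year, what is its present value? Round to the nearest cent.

Level perpetuity: PV = C / r = 344,000.00 / 0.121 = 2,842,975.21

2842975.21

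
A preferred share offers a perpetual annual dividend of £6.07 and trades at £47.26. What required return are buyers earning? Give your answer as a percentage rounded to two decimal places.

P = C/r ⇒ r = C/P = £6.07/£47.26 = 0.128438

12.84%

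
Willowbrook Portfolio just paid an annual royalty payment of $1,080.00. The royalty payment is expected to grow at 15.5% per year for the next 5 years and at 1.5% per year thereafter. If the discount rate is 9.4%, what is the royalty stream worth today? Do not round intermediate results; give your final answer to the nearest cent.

D_1 = 1247.40000
D_2 = 1440.74700
D_3 = 1664.06279
D_4 = 1921.99252
D_5 = 2219.90136
Terminal value at year 5: TV = D_5×(1+g_2)/(r−g_2) = 2253.19988/0.079 = 28521.51743
P_0 = D_1/(1+r)^1 + D_2/(1+r)^2 + D_3/(1+r)^3 + D_4/(1+r)^4 + D_5/(1+r)^5 + TV/(1+r)^5
    = 1140.21938 + 1203.79651 + 1270.91862 + 1341.78337 + 1416.59944 + 18200.61309 = 24573.93041

$24573.93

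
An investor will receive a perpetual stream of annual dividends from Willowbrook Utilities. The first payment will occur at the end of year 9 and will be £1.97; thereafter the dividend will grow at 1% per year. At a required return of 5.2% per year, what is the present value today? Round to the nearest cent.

£31.27

Value at end of year 8: C₁ / (r − g) = £1.97 / (0.052 − 0.01) = £46.9048
Discount to today: PV = £46.9048 / (1 + 0.052)^8 = £46.9048 / 1.500120 = £31.27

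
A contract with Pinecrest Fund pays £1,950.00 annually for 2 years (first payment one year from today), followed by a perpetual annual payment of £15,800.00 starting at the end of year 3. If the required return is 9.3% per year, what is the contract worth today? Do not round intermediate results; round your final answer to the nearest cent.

PV of 2-year annuity: £1,950.00 × [1 − (1+0.093)^−2] / 0.093 = 3416.35911
Perpetuity value at year 2: £15,800.00 / 0.093 = 169892.47312
PV of perpetuity: 169892.47312 / (1+0.093)^2 = 142211.20439
Total PV = 3416.35911 + 142211.20439 = 145627.56351

£145627.56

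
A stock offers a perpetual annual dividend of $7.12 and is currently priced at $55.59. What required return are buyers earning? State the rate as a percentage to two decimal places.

P = C/r ⇒ r = C/P = $7.12/$55.59 = 0.128081

12.81%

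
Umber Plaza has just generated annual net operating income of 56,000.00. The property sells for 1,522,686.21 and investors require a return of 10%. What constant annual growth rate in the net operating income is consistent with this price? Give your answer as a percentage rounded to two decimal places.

P = D₀(1+g)/(r−g) ⇒ P(r−g) = D₀(1+g) ⇒ g(P+D₀) = P·r − D₀
g = (P·r − D₀)/(P + D₀) = (1,522,686.21×0.1 − 56,000.00) / (1,522,686.21 + 56,000.00) = 0.060980

6.10%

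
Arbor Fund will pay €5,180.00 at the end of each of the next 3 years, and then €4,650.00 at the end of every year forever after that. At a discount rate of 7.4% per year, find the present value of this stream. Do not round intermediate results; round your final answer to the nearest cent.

PV of 3-year annuity: €5,180.00 × [1 − (1+0.074)^−3] / 0.074 = 13495.21901
Perpetuity value at year 3: €4,650.00 / 0.074 = 62837.83784
PV of perpetuity: 62837.83784 / (1+0.074)^3 = 50723.40378
Total PV = 13495.21901 + 50723.40378 = 64218.62279

€64218.62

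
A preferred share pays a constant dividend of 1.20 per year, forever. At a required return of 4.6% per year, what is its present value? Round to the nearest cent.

26.09

Level perpetuity: PV = C / r = 1.20 / 0.046 = 26.09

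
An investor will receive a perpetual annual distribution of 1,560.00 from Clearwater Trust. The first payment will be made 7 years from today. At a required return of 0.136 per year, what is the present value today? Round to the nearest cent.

5337.23

Value at end of year 6: C / r = 1,560.00 / 0.136 = 11,470.5882
Discount to today: PV = 11,470.5882 / (1 + 0.136)^6 = 11,470.5882 / 2.149166 = 5,337.23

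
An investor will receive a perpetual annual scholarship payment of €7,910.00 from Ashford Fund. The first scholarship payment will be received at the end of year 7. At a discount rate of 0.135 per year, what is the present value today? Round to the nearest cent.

€27407.38

Value at end of year 6: C / r = €7,910.00 / 0.135 = €58,592.5926
Discount to today: PV = €58,592.5926 / (1 + 0.135)^6 = €58,592.5926 / 2.137840 = €27,407.38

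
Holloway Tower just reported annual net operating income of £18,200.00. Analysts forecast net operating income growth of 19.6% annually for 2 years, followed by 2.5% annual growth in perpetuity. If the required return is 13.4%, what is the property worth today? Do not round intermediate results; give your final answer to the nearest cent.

£229812.44

D_1 = 21767.20000
D_2 = 26033.57120
Terminal value at year 2: TV = D_2×(1+g_2)/(r−g_2) = 26684.41048/0.109 = 244811.10532
P_0 = D_1/(1+r)^1 + D_2/(1+r)^2 + TV/(1+r)^2
    = 19195.06173 + 20244.52718 + 190372.84738 = 229812.43629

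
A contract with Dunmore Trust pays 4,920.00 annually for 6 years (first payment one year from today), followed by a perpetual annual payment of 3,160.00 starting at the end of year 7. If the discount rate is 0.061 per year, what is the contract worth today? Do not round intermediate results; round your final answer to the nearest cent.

PV of 6-year annuity: 4,920.00 × [1 − (1+0.061)^−6] / 0.061 = 24117.40927
Perpetuity value at year 6: 3,160.00 / 0.061 = 51803.27869
PV of perpetuity: 51803.27869 / (1+0.061)^6 = 36313.23534
Total PV = 24117.40927 + 36313.23534 = 60430.64461

60430.64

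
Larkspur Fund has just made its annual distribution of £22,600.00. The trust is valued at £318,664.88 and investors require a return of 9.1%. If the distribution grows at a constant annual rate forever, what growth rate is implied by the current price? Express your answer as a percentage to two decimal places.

1.87%

P = D₀(1+g)/(r−g) ⇒ P(r−g) = D₀(1+g) ⇒ g(P+D₀) = P·r − D₀
g = (P·r − D₀)/(P + D₀) = (£318,664.88×0.091 − £22,600.00) / (£318,664.88 + £22,600.00) = 0.018749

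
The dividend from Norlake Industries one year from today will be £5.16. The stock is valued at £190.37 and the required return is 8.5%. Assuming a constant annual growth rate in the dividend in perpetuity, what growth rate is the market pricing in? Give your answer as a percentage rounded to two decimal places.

P = D₁/(r−g) ⇒ g = r − D₁/P = 0.085 − £5.16/£190.37 = 0.057895

5.79%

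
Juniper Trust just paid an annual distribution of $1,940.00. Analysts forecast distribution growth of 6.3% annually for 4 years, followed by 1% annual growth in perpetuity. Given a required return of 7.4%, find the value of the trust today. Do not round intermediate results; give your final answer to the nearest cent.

$36943.82

D_1 = 2062.22000
D_2 = 2192.13986
D_3 = 2330.24467
D_4 = 2477.05009
Terminal value at year 4: TV = D_4×(1+g_2)/(r−g_2) = 2501.82059/0.064 = 39090.94666
P_0 = D_1/(1+r)^1 + D_2/(1+r)^2 + D_3/(1+r)^3 + D_4/(1+r)^4 + TV/(1+r)^4
    = 1920.13035 + 1900.46421 + 1880.99950 + 1861.73414 + 29380.49188 = 36943.82009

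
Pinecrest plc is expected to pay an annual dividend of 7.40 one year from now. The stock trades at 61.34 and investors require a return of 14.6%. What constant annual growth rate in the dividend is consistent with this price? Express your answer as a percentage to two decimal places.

2.54%

P = D₁/(r−g) ⇒ g = r − D₁/P = 0.146 − 7.40/61.34 = 0.025361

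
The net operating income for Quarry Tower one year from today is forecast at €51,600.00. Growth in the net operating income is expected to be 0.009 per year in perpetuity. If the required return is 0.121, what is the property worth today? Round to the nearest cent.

Growing perpetuity: P = D₁ / (r − g) = €51,600.0000 / (0.121 − 0.009) = €460,714.29

€460714.29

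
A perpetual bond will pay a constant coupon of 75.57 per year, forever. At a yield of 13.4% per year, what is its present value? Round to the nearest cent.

Level perpetuity: PV = C / r = 75.57 / 0.134 = 563.96

563.96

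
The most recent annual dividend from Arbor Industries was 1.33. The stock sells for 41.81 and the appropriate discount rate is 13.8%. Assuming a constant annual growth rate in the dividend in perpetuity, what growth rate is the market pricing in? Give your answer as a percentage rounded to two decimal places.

P = D₀(1+g)/(r−g) ⇒ P(r−g) = D₀(1+g) ⇒ g(P+D₀) = P·r − D₀
g = (P·r − D₀)/(P + D₀) = (41.81×0.138 − 1.33) / (41.81 + 1.33) = 0.102916

10.29%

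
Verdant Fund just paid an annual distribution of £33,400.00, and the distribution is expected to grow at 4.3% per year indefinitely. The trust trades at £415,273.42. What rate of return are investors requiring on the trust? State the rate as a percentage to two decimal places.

D₁ = £33,400.00 × 1.043 = £34,836.2000
P = D₁/(r − g) ⇒ r = D₁/P + g = £34,836.2000/£415,273.42 + 0.043 = 0.083887 + 0.043 = 0.126887

12.69%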